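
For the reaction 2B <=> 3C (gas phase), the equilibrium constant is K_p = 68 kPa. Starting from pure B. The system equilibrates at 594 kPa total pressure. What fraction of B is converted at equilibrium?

Let X = conversion of B (basis 1 mol B); extent of reaction ξ = 0.5X.
Species balance: n_B = 1 − X; n_C = 1.5X.
Summing: n_T = 1 + 0.5X.
y_i = n_i/n_T, p_i = y_i·P. K_p = p_C^3 / (p_B^2).
Equating to 68 kPa and solving on 0 < X < 1: X = 0.273.

X = 0.273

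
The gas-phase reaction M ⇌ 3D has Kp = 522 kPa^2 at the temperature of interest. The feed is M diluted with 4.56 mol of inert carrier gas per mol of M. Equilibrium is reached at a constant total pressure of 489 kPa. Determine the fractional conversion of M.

Take 1 mol M as basis and let X be its fractional conversion, so ξ = X.
Mole table: n_M = 1 − X; n_D = 3X; n_I = 4.56 (inert).
n_T = Σnᵢ = 5.56 + 2X.
y_i = n_i/n_T, p_i = y_i·P. Kp = p_D^3 / (p_M).
Equating to 522 kPa^2 and solving on 0 < X < 1: X = 0.133.

X = 0.133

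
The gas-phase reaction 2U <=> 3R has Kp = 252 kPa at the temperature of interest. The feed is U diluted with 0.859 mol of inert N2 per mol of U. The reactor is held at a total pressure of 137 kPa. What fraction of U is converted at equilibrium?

X = 0.586

Let X = conversion of U (basis 1 mol U); extent of reaction ξ = 0.5X.
Species balance: n_U = 1 − X; n_R = 1.5X; n_I = 0.859 (inert).
Summing: n_T = 1.86 + 0.5X.
y_i = n_i/n_T, p_i = y_i·P. Kp = p_R^3 / (p_U^2).
Equating to 252 kPa and solving on 0 < X < 1: X = 0.586.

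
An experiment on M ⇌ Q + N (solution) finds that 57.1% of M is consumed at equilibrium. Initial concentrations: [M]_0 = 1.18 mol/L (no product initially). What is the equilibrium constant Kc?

Kc = 0.897 mol/L

Let X = conversion of M.
Concentrations: [M] = 1.18 − 1.18X; [Q] = 1.18X; [N] = 1.18X.
At X = 0.571: [M] = 0.506, [Q] = 0.674, [N] = 0.674.
Kc = [Q] [N] / ([M]) = 0.897 mol/L.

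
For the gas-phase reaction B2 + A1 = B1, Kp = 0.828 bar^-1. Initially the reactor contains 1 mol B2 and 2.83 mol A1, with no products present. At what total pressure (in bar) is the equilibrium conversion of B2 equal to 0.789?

Take 1 mol B2 as basis and let X be its fractional conversion, so ξ = X.
Species balance: n_B2 = 1 − X; n_A1 = 2.83 − X; n_B1 = X.
n_T = Σnᵢ = 3.83 − X.
Kp = p_B1 / (p_B2 p_A1) with p_i = (n_i/n_T)·P.
At X = 0.789: the mole-fraction product g(X) = Π y_i^ν_i = 5.571. Since Kp = g(X)·P^{-1}, P = (g/Kp)^(1/1) = (5.571/0.828)^(1/1) = 6.73 bar.

P = 6.73 bar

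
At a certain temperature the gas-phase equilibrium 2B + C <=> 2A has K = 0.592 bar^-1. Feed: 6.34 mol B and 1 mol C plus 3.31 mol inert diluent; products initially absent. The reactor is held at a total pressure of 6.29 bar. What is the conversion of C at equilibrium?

X = 0.747

Take 1 mol C as basis and let X be its fractional conversion, so ξ = X.
Mole table: n_B = 6.34 − 2X; n_C = 1 − X; n_A = 2X; n_I = 3.31 (inert).
n_T = Σnᵢ = 10.7 − X.
Mole fractions y_i = n_i/n_T; K = p_A^2 / (p_B^2 p_C) with p_i = y_i·P.
This yields a degree-3 equation in X; solving on (0,1), X = 0.747.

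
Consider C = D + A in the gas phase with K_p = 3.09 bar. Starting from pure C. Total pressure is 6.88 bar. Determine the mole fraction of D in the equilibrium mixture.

Let X = conversion of C (basis 1 mol C); extent of reaction ξ = X.
At extent ξ: n_C = 1 − X; n_D = X; n_A = X.
n_T = Σnᵢ = 1 + X.
y_i = n_i/n_T, p_i = y_i·P. K_p = p_D p_A / (p_C).
Equating to 3.09 bar and solving on 0 < X < 1: X = 0.557.
Then n_D = 0.557, n_T = 1.56, so y_D = 0.358.

y_D = 0.358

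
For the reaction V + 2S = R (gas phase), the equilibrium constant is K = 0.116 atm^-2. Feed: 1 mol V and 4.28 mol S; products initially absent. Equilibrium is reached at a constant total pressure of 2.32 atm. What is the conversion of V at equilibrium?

Basis: 1 mol V initially; let X = conversion of V. Extent ξ = X.
Moles: n_V = 1 − X; n_S = 4.28 − 2X; n_R = X.
Summing: n_T = 5.28 − 2X.
Mole fractions y_i = n_i/n_T; K = p_R / (p_V p_S^2) with p_i = y_i·P.
Equating to 0.116 atm^-2 and solving on 0 < X < 1: X = 0.279.

X = 0.279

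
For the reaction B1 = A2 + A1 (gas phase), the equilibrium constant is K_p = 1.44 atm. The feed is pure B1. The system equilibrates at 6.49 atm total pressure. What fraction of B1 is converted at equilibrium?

X = 0.426

Let X = conversion of B1 (basis 1 mol B1); extent of reaction ξ = X.
Moles: n_B1 = 1 − X; n_A2 = X; n_A1 = X.
Summing: n_T = 1 + X.
y_i = n_i/n_T, p_i = y_i·P. K_p = p_A2 p_A1 / (p_B1).
Equating to 1.44 atm and solving on 0 < X < 1: X = 0.426.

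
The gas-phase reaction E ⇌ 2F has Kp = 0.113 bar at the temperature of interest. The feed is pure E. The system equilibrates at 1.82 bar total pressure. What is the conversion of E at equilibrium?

Take 1 mol E as basis and let X be its fractional conversion, so ξ = X.
Species balance: n_E = 1 − X; n_F = 2X.
n_T = Σnᵢ = 1 + X.
With p_i = (n_i/n_T)P, Kp = p_F^2 / (p_E).
Substituting and setting equal to 0.113 bar gives a polynomial in X; the root in (0,1) is X = 0.124.

X = 0.124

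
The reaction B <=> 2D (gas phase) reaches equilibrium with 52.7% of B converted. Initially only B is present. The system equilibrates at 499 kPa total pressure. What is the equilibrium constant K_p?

K_p = 768 kPa

Let X = conversion of B (basis 1 mol B); extent of reaction ξ = X.
Species balance: n_B = 1 − X; n_D = 2X.
Total moles n_T = 1 + X.
At X = 0.527: n_B = 0.473, n_D = 1.05, n_T = 1.53.
p_i = (n_i/n_T)·P. K_p = p_D^2 / (p_B) = 768 kPa.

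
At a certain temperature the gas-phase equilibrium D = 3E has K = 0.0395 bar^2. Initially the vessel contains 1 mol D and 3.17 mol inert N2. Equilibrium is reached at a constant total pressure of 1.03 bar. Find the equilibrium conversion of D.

X = 0.281

Take 1 mol D as basis and let X be its fractional conversion, so ξ = X.
At extent ξ: n_D = 1 − X; n_E = 3X; n_I = 3.17 (inert).
Total moles n_T = 4.17 + 2X.
y_i = n_i/n_T, p_i = y_i·P. K = p_E^3 / (p_D).
This yields a degree-3 equation in X; solving on (0,1), X = 0.281.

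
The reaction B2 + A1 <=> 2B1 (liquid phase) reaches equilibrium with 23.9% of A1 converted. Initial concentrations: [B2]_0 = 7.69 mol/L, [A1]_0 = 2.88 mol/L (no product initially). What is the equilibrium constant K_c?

Let X = conversion of A1.
Concentrations: [B2] = 7.69 − 2.88X; [A1] = 2.88 − 2.88X; [B1] = 5.76X.
At X = 0.239: [B2] = 7, [A1] = 2.19, [B1] = 1.38.
K_c = [B1]^2 / ([B2] [A1]) = 0.123.

K_c = 0.123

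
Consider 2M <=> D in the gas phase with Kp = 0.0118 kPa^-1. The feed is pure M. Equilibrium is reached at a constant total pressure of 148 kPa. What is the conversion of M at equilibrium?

X = 0.646

Take 1 mol M as basis and let X be its fractional conversion, so ξ = 0.5X.
Mole table: n_M = 1 − X; n_D = 0.5X.
n_T = Σnᵢ = 1 − 0.5X.
With p_i = (n_i/n_T)P, Kp = p_D / (p_M^2).
Setting this equal to 0.0118 kPa^-1 and taking the physical root (0 < X < 1) gives X = 0.646.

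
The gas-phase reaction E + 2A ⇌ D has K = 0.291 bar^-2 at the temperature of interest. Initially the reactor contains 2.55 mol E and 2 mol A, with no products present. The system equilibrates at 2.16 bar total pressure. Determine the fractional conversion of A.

Basis: 2 mol A initially; let X = conversion of A. Extent ξ = X.
Species balance: n_E = 2.55 − X; n_A = 2 − 2X; n_D = X.
Summing: n_T = 4.55 − 2X.
With p_i = (n_i/n_T)P, K = p_D / (p_E p_A^2).
This yields a degree-3 equation in X; solving on (0,1), X = 0.345.

X = 0.345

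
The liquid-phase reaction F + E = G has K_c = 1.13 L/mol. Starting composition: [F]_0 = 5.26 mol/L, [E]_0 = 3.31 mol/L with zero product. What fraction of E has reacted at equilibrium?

X = 0.757

Let X = conversion of E; extent ξ = 3.31·X mol/L.
Concentrations: [F] = 5.26 − 3.31X; [E] = 3.31 − 3.31X; [G] = 3.31X.
K_c = [G] / ([F] [E]).
Solving K_c = 1.13 for X ∈ (0,1): X = 0.757.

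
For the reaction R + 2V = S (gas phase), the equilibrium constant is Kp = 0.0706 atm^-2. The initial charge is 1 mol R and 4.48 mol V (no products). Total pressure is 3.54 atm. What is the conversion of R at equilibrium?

X = 0.356

Basis: 1 mol R initially; let X = conversion of R. Extent ξ = X.
Species balance: n_R = 1 − X; n_V = 4.48 − 2X; n_S = X.
Total moles n_T = 5.48 − 2X.
y_i = n_i/n_T, p_i = y_i·P. Kp = p_S / (p_R p_V^2).
Equating to 0.0706 atm^-2 and solving on 0 < X < 1: X = 0.356.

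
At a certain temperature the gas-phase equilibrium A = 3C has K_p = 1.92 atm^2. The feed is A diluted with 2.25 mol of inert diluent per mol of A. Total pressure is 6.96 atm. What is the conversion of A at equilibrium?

X = 0.249

Basis: 1 mol A initially; let X = conversion of A. Extent ξ = X.
Species balance: n_A = 1 − X; n_C = 3X; n_I = 2.25 (inert).
n_T = Σnᵢ = 3.25 + 2X.
With p_i = (n_i/n_T)P, K_p = p_C^3 / (p_A).
Equating to 1.92 atm^2 and solving on 0 < X < 1: X = 0.249.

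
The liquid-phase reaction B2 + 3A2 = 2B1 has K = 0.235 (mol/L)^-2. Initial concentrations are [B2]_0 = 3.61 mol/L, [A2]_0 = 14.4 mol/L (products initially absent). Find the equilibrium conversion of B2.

Let X = conversion of B2; extent ξ = 3.61·X mol/L.
Concentrations: [B2] = 3.61 − 3.61X; [A2] = 14.4 − 10.8X; [B1] = 7.22X.
K = [B1]^2 / ([B2] [A2]^3).
Solving K = 0.235 for X ∈ (0,1): X = 0.797.

X = 0.797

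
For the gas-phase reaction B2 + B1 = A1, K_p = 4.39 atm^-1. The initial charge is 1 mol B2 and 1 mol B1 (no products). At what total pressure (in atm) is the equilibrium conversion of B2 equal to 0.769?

P = 4.04 atm

Basis: 1 mol B2 initially; let X = conversion of B2. Extent ξ = X.
Species balance: n_B2 = 1 − X; n_B1 = 1 − X; n_A1 = X.
n_T = Σnᵢ = 2 − X.
K_p = p_A1 / (p_B2 p_B1) with p_i = (n_i/n_T)·P.
At X = 0.769: the mole-fraction product g(X) = Π y_i^ν_i = 17.74. Since K_p = g(X)·P^{-1}, P = (g/K_p)^(1/1) = (17.74/4.39)^(1/1) = 4.04 atm.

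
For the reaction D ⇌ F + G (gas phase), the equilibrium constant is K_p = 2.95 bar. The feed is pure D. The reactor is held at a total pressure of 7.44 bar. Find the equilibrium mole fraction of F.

y_F = 0.348

Take 1 mol D as basis and let X be its fractional conversion, so ξ = X.
Moles: n_D = 1 − X; n_F = X; n_G = X.
Summing: n_T = 1 + X.
With p_i = (n_i/n_T)P, K_p = p_F p_G / (p_D).
This yields a degree-2 equation in X; solving on (0,1), X = 0.533.
Then n_F = 0.533, n_T = 1.53, so y_F = 0.348.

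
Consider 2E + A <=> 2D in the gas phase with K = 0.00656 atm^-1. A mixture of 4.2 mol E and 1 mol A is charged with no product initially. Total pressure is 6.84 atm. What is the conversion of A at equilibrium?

Basis: 1 mol A initially; let X = conversion of A. Extent ξ = X.
Species balance: n_E = 4.2 − 2X; n_A = 1 − X; n_D = 2X.
Total moles n_T = 5.2 − X.
With p_i = (n_i/n_T)P, K = p_D^2 / (p_E^2 p_A).
Equating to 0.00656 atm^-1 and solving on 0 < X < 1: X = 0.167.

X = 0.167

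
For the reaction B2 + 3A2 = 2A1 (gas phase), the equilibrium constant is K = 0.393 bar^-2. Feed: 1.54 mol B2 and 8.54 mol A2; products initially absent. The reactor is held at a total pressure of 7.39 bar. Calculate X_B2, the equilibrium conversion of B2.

X = 0.871

Let X = conversion of B2 (basis 1.54 mol B2); extent of reaction ξ = 1.54X.
Moles: n_B2 = 1.54 − 1.54X; n_A2 = 8.54 − 4.62X; n_A1 = 3.08X.
n_T = Σnᵢ = 10.1 − 3.08X.
With p_i = (n_i/n_T)P, K = p_A1^2 / (p_B2 p_A2^3).
Substituting and setting equal to 0.393 bar^-2 gives a polynomial in X; the root in (0,1) is X = 0.871.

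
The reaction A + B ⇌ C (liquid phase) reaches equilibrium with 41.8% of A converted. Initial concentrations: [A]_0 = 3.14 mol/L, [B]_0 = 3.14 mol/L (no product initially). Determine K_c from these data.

Let X = conversion of A.
Concentrations: [A] = 3.14 − 3.14X; [B] = 3.14 − 3.14X; [C] = 3.14X.
At X = 0.418: [A] = 1.83, [B] = 1.83, [C] = 1.31.
K_c = [C] / ([A] [B]) = 0.393 L/mol.

K_c = 0.393 L/mol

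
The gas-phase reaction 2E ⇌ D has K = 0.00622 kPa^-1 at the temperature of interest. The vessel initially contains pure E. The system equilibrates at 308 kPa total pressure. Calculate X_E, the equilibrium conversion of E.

X = 0.660

Take 1 mol E as basis and let X be its fractional conversion, so ξ = 0.5X.
Mole table: n_E = 1 − X; n_D = 0.5X.
Summing: n_T = 1 − 0.5X.
Mole fractions y_i = n_i/n_T; K = p_D / (p_E^2) with p_i = y_i·P.
Substituting and setting equal to 0.00622 kPa^-1 gives a polynomial in X; the root in (0,1) is X = 0.660.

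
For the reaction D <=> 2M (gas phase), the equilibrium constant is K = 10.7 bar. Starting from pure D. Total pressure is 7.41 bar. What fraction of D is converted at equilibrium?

Basis: 1 mol D initially; let X = conversion of D. Extent ξ = X.
Moles: n_D = 1 − X; n_M = 2X.
Summing: n_T = 1 + X.
With p_i = (n_i/n_T)P, K = p_M^2 / (p_D).
Equating to 10.7 bar and solving on 0 < X < 1: X = 0.515.

X = 0.515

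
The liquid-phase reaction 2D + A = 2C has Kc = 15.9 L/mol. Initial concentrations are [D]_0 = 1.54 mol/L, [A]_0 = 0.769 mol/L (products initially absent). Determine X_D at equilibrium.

X = 0.668

Let X = conversion of D; extent ξ = 1.54X/2 mol/L.
Concentrations: [D] = 1.54 − 1.54X; [A] = 0.769 − 0.77X; [C] = 1.54X.
Kc = [C]^2 / ([D]^2 [A]).
This equals 15.9 at X = 0.668 (the root in 0 < X < 1).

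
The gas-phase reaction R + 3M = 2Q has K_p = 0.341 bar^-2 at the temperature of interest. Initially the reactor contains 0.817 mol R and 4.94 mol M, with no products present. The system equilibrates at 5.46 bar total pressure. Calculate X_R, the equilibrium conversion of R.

Let X = conversion of R (basis 0.817 mol R); extent of reaction ξ = 0.817X.
Mole table: n_R = 0.817 − 0.817X; n_M = 4.94 − 2.45X; n_Q = 1.63X.
Summing: n_T = 5.76 − 1.63X.
Mole fractions y_i = n_i/n_T; K_p = p_Q^2 / (p_R p_M^3) with p_i = y_i·P.
This yields a degree-4 equation in X; solving on (0,1), X = 0.827.

X = 0.827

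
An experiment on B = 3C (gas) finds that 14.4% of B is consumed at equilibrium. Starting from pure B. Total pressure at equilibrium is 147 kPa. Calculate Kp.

Kp = 1.23e+03 kPa^2

Let X = conversion of B (basis 1 mol B); extent of reaction ξ = X.
Species balance: n_B = 1 − X; n_C = 3X.
n_T = Σnᵢ = 1 + 2X.
At X = 0.144: n_B = 0.856, n_C = 0.432, n_T = 1.29.
p_i = (n_i/n_T)·P. Kp = p_C^3 / (p_B) = 1.23e+03 kPa^2.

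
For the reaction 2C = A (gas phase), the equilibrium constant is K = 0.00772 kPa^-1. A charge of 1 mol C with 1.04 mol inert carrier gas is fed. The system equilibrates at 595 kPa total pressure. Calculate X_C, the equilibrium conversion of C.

X = 0.651

Take 1 mol C as basis and let X be its fractional conversion, so ξ = 0.5X.
Moles: n_C = 1 − X; n_A = 0.5X; n_I = 1.04 (inert).
Total moles n_T = 2.04 − 0.5X.
With p_i = (n_i/n_T)P, K = p_A / (p_C^2).
Substituting and setting equal to 0.00772 kPa^-1 gives a polynomial in X; the root in (0,1) is X = 0.651.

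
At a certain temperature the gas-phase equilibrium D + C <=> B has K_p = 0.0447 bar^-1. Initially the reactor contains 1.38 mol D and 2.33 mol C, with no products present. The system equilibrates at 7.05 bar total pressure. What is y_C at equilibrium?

y_C = 0.604

Basis: 1.38 mol D initially; let X = conversion of D. Extent ξ = 1.38X.
Species balance: n_D = 1.38 − 1.38X; n_C = 2.33 − 1.38X; n_B = 1.38X.
Summing: n_T = 3.71 − 1.38X.
y_i = n_i/n_T, p_i = y_i·P. K_p = p_B / (p_D p_C).
Substituting and setting equal to 0.0447 bar^-1 gives a polynomial in X; the root in (0,1) is X = 0.160.
Then n_C = 2.11, n_T = 3.49, so y_C = 0.604.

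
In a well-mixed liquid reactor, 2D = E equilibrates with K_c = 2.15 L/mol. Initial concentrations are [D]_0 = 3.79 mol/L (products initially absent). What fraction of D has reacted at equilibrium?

Let X = conversion of D; extent ξ = 3.79X/2 mol/L.
Concentrations: [D] = 3.79 − 3.79X; [E] = 1.9X.
K_c = [E] / ([D]^2).
Solving K_c = 2.15 for X ∈ (0,1): X = 0.781.

X = 0.781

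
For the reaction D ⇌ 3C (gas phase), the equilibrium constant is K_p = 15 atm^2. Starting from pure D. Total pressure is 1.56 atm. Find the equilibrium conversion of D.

X = 0.723

Take 1 mol D as basis and let X be its fractional conversion, so ξ = X.
Moles: n_D = 1 − X; n_C = 3X.
Summing: n_T = 1 + 2X.
Mole fractions y_i = n_i/n_T; K_p = p_C^3 / (p_D) with p_i = y_i·P.
Equating to 15 atm^2 and solving on 0 < X < 1: X = 0.723.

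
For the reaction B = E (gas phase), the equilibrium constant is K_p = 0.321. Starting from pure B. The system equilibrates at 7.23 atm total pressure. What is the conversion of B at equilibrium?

X = 0.243

Let X = conversion of B (basis 1 mol B); extent of reaction ξ = X.
At extent ξ: n_B = 1 − X; n_E = X.
n_T stays at 1 (no change in mole number).
With p_i = (n_i/n_T)P, K_p = p_E / (p_B).
This yields a degree-1 equation in X; solving on (0,1), X = 0.243.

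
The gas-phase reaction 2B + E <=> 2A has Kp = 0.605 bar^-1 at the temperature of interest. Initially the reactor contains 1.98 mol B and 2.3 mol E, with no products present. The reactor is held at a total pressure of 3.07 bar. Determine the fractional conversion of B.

Basis: 1.98 mol B initially; let X = conversion of B. Extent ξ = 0.99X.
Species balance: n_B = 1.98 − 1.98X; n_E = 2.3 − 0.99X; n_A = 1.98X.
Summing: n_T = 4.28 − 0.99X.
y_i = n_i/n_T, p_i = y_i·P. Kp = p_A^2 / (p_B^2 p_E).
Setting this equal to 0.605 bar^-1 and taking the physical root (0 < X < 1) gives X = 0.485.

X = 0.485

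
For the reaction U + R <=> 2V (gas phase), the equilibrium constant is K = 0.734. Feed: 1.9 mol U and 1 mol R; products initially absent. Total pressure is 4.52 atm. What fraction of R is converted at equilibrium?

Take 1 mol R as basis and let X be its fractional conversion, so ξ = X.
Mole table: n_U = 1.9 − X; n_R = 1 − X; n_V = 2X.
Total moles n_T = 2.9 (Δν = 0, constant).
Mole fractions y_i = n_i/n_T; K = p_V^2 / (p_U p_R) with p_i = y_i·P.
Setting this equal to 0.734 and taking the physical root (0 < X < 1) gives X = 0.404.

X = 0.404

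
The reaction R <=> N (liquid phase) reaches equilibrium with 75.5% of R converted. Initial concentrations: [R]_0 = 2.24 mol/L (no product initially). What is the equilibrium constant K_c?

Let X = conversion of R.
Concentrations: [R] = 2.24 − 2.24X; [N] = 2.24X.
At X = 0.755: [R] = 0.549, [N] = 1.69.
K_c = [N] / ([R]) = 3.08.

K_c = 3.08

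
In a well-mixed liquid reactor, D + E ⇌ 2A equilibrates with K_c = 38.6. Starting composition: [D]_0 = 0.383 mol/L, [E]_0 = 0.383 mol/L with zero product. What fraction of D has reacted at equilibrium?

X = 0.756

Let X = conversion of D; extent ξ = 0.383·X mol/L.
Concentrations: [D] = 0.383 − 0.383X; [E] = 0.383 − 0.383X; [A] = 0.766X.
K_c = [A]^2 / ([D] [E]).
Setting equal to 38.6 and solving for X on (0,1) gives X = 0.756.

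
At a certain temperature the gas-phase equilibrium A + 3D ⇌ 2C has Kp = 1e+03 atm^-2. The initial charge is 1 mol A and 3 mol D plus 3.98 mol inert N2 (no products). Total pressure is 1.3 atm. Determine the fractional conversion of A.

Take 1 mol A as basis and let X be its fractional conversion, so ξ = X.
Moles: n_A = 1 − X; n_D = 3 − 3X; n_C = 2X; n_I = 3.98 (inert).
Total moles n_T = 7.98 − 2X.
With p_i = (n_i/n_T)P, Kp = p_C^2 / (p_A p_D^3).
Equating to 1e+03 atm^-2 and solving on 0 < X < 1: X = 0.783.

X = 0.783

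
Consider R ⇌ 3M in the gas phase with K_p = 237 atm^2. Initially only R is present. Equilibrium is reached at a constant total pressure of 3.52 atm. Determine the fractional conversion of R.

Let X = conversion of R (basis 1 mol R); extent of reaction ξ = X.
At extent ξ: n_R = 1 − X; n_M = 3X.
n_T = Σnᵢ = 1 + 2X.
Mole fractions y_i = n_i/n_T; K_p = p_M^3 / (p_R) with p_i = y_i·P.
This yields a degree-3 equation in X; solving on (0,1), X = 0.875.

X = 0.875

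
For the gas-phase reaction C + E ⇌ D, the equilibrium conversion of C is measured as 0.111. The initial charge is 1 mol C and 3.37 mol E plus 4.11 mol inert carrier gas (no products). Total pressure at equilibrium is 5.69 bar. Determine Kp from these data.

Kp = 0.0564 bar^-1

Let X = conversion of C (basis 1 mol C); extent of reaction ξ = X.
Moles: n_C = 1 − X; n_E = 3.37 − X; n_D = X; n_I = 4.11 (inert).
Summing: n_T = 8.48 − X.
At X = 0.111: n_C = 0.889, n_E = 3.26, n_D = 0.111, n_T = 8.37.
p_i = (n_i/n_T)·P. Kp = p_D / (p_C p_E) = 0.0564 bar^-1.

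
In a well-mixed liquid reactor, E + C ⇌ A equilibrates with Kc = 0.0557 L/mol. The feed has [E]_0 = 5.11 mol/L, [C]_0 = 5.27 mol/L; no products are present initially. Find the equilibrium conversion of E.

Let X = conversion of E; extent ξ = 5.11·X mol/L.
Concentrations: [E] = 5.11 − 5.11X; [C] = 5.27 − 5.11X; [A] = 5.11X.
Kc = [A] / ([E] [C]).
Setting equal to 0.0557 and solving for X on (0,1) gives X = 0.193.

X = 0.193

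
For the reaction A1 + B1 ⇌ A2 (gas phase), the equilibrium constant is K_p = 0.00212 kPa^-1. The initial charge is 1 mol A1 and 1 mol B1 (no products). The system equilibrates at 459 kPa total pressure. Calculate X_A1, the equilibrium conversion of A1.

X = 0.288

Take 1 mol A1 as basis and let X be its fractional conversion, so ξ = X.
At extent ξ: n_A1 = 1 − X; n_B1 = 1 − X; n_A2 = X.
Summing: n_T = 2 − X.
With p_i = (n_i/n_T)P, K_p = p_A2 / (p_A1 p_B1).
Substituting and setting equal to 0.00212 kPa^-1 gives a polynomial in X; the root in (0,1) is X = 0.288.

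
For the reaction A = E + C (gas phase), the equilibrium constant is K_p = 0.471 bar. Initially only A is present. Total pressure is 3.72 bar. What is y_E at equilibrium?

y_E = 0.251

Take 1 mol A as basis and let X be its fractional conversion, so ξ = X.
Mole table: n_A = 1 − X; n_E = X; n_C = X.
Summing: n_T = 1 + X.
Mole fractions y_i = n_i/n_T; K_p = p_E p_C / (p_A) with p_i = y_i·P.
Setting this equal to 0.471 bar and taking the physical root (0 < X < 1) gives X = 0.335.
Then n_E = 0.335, n_T = 1.34, so y_E = 0.251.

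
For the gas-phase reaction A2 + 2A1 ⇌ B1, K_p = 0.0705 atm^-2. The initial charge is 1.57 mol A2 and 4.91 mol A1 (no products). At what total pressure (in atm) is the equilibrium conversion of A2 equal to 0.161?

P = 2.24 atm

Take 1.57 mol A2 as basis and let X be its fractional conversion, so ξ = 1.57X.
At extent ξ: n_A2 = 1.57 − 1.57X; n_A1 = 4.91 − 3.14X; n_B1 = 1.57X.
n_T = Σnᵢ = 6.48 − 3.14X.
K_p = p_B1 / (p_A2 p_A1^2) with p_i = (n_i/n_T)·P.
At X = 0.161: the mole-fraction product g(X) = Π y_i^ν_i = 0.3531. Since K_p = g(X)·P^{-2}, P = (g/K_p)^(1/2) = (0.3531/0.0705)^(1/2) = 2.24 atm.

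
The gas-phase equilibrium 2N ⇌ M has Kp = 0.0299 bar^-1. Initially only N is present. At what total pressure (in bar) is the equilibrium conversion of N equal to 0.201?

Let X = conversion of N (basis 1 mol N); extent of reaction ξ = 0.5X.
At extent ξ: n_N = 1 − X; n_M = 0.5X.
n_T = Σnᵢ = 1 − 0.5X.
Kp = p_M / (p_N^2) with p_i = (n_i/n_T)·P.
At X = 0.201: the mole-fraction product g(X) = Π y_i^ν_i = 0.1416. Since Kp = g(X)·P^{-1}, P = (g/Kp)^(1/1) = (0.1416/0.0299)^(1/1) = 4.74 bar.

P = 4.74 bar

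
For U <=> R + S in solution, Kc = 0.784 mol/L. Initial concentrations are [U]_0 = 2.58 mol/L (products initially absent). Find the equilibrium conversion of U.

Let X = conversion of U; extent ξ = 2.58·X mol/L.
Concentrations: [U] = 2.58 − 2.58X; [R] = 2.58X; [S] = 2.58X.
Kc = [R] [S] / ([U]).
This equals 0.784 at X = 0.420 (the root in 0 < X < 1).

X = 0.420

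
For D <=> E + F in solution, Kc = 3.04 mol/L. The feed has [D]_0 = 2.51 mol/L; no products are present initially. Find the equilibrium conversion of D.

Let X = conversion of D; extent ξ = 2.51·X mol/L.
Concentrations: [D] = 2.51 − 2.51X; [E] = 2.51X; [F] = 2.51X.
Kc = [E] [F] / ([D]).
Solving Kc = 3.04 for X ∈ (0,1): X = 0.651.

X = 0.651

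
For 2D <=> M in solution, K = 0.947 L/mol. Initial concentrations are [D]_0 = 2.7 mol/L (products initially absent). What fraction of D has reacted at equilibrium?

X = 0.645

Let X = conversion of D; extent ξ = 2.7X/2 mol/L.
Concentrations: [D] = 2.7 − 2.7X; [M] = 1.35X.
K = [M] / ([D]^2).
This equals 0.947 at X = 0.645 (the root in 0 < X < 1).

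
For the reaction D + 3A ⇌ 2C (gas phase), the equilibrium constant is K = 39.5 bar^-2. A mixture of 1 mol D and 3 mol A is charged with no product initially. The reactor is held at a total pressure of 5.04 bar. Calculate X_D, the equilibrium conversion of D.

Basis: 1 mol D initially; let X = conversion of D. Extent ξ = X.
At extent ξ: n_D = 1 − X; n_A = 3 − 3X; n_C = 2X.
Summing: n_T = 4 − 2X.
y_i = n_i/n_T, p_i = y_i·P. K = p_C^2 / (p_D p_A^3).
This yields a degree-4 equation in X; solving on (0,1), X = 0.846.

X = 0.846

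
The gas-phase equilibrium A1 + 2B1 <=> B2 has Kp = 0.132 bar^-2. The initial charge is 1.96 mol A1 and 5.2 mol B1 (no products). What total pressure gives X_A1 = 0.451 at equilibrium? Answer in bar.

P = 3.92 bar

Basis: 1.96 mol A1 initially; let X = conversion of A1. Extent ξ = 1.96X.
At extent ξ: n_A1 = 1.96 − 1.96X; n_B1 = 5.2 − 3.92X; n_B2 = 1.96X.
Total moles n_T = 7.16 − 3.92X.
Kp = p_B2 / (p_A1 p_B1^2) with p_i = (n_i/n_T)·P.
At X = 0.451: the mole-fraction product g(X) = Π y_i^ν_i = 2.028. Since Kp = g(X)·P^{-2}, P = (g/Kp)^(1/2) = (2.028/0.132)^(1/2) = 3.92 bar.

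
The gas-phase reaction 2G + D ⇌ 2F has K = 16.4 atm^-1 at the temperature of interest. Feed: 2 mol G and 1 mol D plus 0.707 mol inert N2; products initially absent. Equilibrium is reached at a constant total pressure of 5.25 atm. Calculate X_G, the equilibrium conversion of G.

Let X = conversion of G (basis 2 mol G); extent of reaction ξ = X.
Moles: n_G = 2 − 2X; n_D = 1 − X; n_F = 2X; n_I = 0.707 (inert).
n_T = Σnᵢ = 3.71 − X.
y_i = n_i/n_T, p_i = y_i·P. K = p_F^2 / (p_G^2 p_D).
Substituting and setting equal to 16.4 atm^-1 gives a polynomial in X; the root in (0,1) is X = 0.735.

X = 0.735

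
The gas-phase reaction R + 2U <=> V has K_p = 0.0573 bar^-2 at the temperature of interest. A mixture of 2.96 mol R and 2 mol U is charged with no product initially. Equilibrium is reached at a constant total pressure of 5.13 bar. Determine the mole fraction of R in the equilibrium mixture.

Let X = conversion of U (basis 2 mol U); extent of reaction ξ = X.
Species balance: n_R = 2.96 − X; n_U = 2 − 2X; n_V = X.
Total moles n_T = 4.96 − 2X.
Mole fractions y_i = n_i/n_T; K_p = p_V / (p_R p_U^2) with p_i = y_i·P.
This yields a degree-3 equation in X; solving on (0,1), X = 0.359.
Then n_R = 2.6, n_T = 4.24, so y_R = 0.613.

y_R = 0.613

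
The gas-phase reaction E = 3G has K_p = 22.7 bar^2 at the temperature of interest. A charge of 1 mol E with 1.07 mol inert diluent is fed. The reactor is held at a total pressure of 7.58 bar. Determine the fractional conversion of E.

X = 0.416

Take 1 mol E as basis and let X be its fractional conversion, so ξ = X.
Mole table: n_E = 1 − X; n_G = 3X; n_I = 1.07 (inert).
Total moles n_T = 2.07 + 2X.
Mole fractions y_i = n_i/n_T; K_p = p_G^3 / (p_E) with p_i = y_i·P.
This yields a degree-3 equation in X; solving on (0,1), X = 0.416.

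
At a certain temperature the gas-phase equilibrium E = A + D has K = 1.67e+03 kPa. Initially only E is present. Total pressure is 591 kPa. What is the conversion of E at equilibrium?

Basis: 1 mol E initially; let X = conversion of E. Extent ξ = X.
Mole table: n_E = 1 − X; n_A = X; n_D = X.
Summing: n_T = 1 + X.
Mole fractions y_i = n_i/n_T; K = p_A p_D / (p_E) with p_i = y_i·P.
Substituting and setting equal to 1.67e+03 kPa gives a polynomial in X; the root in (0,1) is X = 0.859.

X = 0.859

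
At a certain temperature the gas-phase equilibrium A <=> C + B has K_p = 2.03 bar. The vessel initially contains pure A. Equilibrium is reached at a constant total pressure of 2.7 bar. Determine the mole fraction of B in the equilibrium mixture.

Take 1 mol A as basis and let X be its fractional conversion, so ξ = X.
Mole table: n_A = 1 − X; n_C = X; n_B = X.
Total moles n_T = 1 + X.
y_i = n_i/n_T, p_i = y_i·P. K_p = p_C p_B / (p_A).
Substituting and setting equal to 2.03 bar gives a polynomial in X; the root in (0,1) is X = 0.655.
Then n_B = 0.655, n_T = 1.66, so y_B = 0.396.

y_B = 0.396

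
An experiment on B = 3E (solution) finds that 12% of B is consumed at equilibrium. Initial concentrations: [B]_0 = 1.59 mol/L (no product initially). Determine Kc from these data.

Kc = 0.134 (mol/L)^2

Let X = conversion of B.
Concentrations: [B] = 1.59 − 1.59X; [E] = 4.77X.
At X = 0.12: [B] = 1.4, [E] = 0.572.
Kc = [E]^3 / ([B]) = 0.134 (mol/L)^2.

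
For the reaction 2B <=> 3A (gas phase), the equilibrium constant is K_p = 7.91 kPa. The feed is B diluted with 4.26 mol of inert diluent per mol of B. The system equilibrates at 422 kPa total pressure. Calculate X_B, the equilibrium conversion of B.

X = 0.255

Basis: 1 mol B initially; let X = conversion of B. Extent ξ = 0.5X.
Mole table: n_B = 1 − X; n_A = 1.5X; n_I = 4.26 (inert).
Summing: n_T = 5.26 + 0.5X.
With p_i = (n_i/n_T)P, K_p = p_A^3 / (p_B^2).
This yields a degree-3 equation in X; solving on (0,1), X = 0.255.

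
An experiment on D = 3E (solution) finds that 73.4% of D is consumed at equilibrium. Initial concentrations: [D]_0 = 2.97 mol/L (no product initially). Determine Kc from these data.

Kc = 354 (mol/L)^2

Let X = conversion of D.
Concentrations: [D] = 2.97 − 2.97X; [E] = 8.91X.
At X = 0.734: [D] = 0.79, [E] = 6.54.
Kc = [E]^3 / ([D]) = 354 (mol/L)^2.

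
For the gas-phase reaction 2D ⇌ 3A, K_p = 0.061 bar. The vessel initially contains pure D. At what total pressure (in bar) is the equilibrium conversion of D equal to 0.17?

Take 1 mol D as basis and let X be its fractional conversion, so ξ = 0.5X.
Moles: n_D = 1 − X; n_A = 1.5X.
Summing: n_T = 1 + 0.5X.
K_p = p_A^3 / (p_D^2) with p_i = (n_i/n_T)·P.
At X = 0.17: the mole-fraction product g(X) = Π y_i^ν_i = 0.02218. Since K_p = g(X)·P^{1}, P = (K_p/g)^(1/1) = (0.061/0.02218)^(1/1) = 2.75 bar.

P = 2.75 bar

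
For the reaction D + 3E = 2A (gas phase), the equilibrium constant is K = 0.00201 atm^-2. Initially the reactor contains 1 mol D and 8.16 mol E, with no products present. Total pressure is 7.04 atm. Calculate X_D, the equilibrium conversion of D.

Basis: 1 mol D initially; let X = conversion of D. Extent ξ = X.
Species balance: n_D = 1 − X; n_E = 8.16 − 3X; n_A = 2X.
Total moles n_T = 9.16 − 2X.
y_i = n_i/n_T, p_i = y_i·P. K = p_A^2 / (p_D p_E^3).
Equating to 0.00201 atm^-2 and solving on 0 < X < 1: X = 0.301.

X = 0.301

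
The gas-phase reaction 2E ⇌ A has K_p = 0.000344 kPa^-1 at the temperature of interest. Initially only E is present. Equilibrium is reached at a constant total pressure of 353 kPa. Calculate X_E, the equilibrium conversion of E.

X = 0.180

Basis: 1 mol E initially; let X = conversion of E. Extent ξ = 0.5X.
Mole table: n_E = 1 − X; n_A = 0.5X.
Summing: n_T = 1 − 0.5X.
With p_i = (n_i/n_T)P, K_p = p_A / (p_E^2).
Substituting and setting equal to 0.000344 kPa^-1 gives a polynomial in X; the root in (0,1) is X = 0.180.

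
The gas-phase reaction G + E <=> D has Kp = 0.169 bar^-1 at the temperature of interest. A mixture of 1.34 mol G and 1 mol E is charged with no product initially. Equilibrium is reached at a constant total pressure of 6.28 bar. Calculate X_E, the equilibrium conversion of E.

X = 0.346

Basis: 1 mol E initially; let X = conversion of E. Extent ξ = X.
At extent ξ: n_G = 1.34 − X; n_E = 1 − X; n_D = X.
n_T = Σnᵢ = 2.34 − X.
Mole fractions y_i = n_i/n_T; Kp = p_D / (p_G p_E) with p_i = y_i·P.
Equating to 0.169 bar^-1 and solving on 0 < X < 1: X = 0.346.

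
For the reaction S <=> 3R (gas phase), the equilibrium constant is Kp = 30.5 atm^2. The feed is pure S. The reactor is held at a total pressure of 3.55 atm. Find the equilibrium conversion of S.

Let X = conversion of S (basis 1 mol S); extent of reaction ξ = X.
Mole table: n_S = 1 − X; n_R = 3X.
Total moles n_T = 1 + 2X.
Mole fractions y_i = n_i/n_T; Kp = p_R^3 / (p_S) with p_i = y_i·P.
Equating to 30.5 atm^2 and solving on 0 < X < 1: X = 0.562.

X = 0.562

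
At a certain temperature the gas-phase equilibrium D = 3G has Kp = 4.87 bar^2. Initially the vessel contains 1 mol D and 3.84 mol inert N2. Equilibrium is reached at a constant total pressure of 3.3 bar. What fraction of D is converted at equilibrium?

Basis: 1 mol D initially; let X = conversion of D. Extent ξ = X.
Mole table: n_D = 1 − X; n_G = 3X; n_I = 3.84 (inert).
n_T = Σnᵢ = 4.84 + 2X.
y_i = n_i/n_T, p_i = y_i·P. Kp = p_G^3 / (p_D).
Setting this equal to 4.87 bar^2 and taking the physical root (0 < X < 1) gives X = 0.616.

X = 0.616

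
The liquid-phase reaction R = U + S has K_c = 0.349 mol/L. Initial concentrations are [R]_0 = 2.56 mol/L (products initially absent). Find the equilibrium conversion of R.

X = 0.307

Let X = conversion of R; extent ξ = 2.56·X mol/L.
Concentrations: [R] = 2.56 − 2.56X; [U] = 2.56X; [S] = 2.56X.
K_c = [U] [S] / ([R]).
Equating to 0.349 mol/L: the physical root is X = 0.307.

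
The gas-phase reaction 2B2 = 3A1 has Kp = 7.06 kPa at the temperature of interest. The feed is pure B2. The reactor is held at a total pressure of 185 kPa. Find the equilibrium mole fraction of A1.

y_A1 = 0.272

Basis: 1 mol B2 initially; let X = conversion of B2. Extent ξ = 0.5X.
At extent ξ: n_B2 = 1 − X; n_A1 = 1.5X.
Summing: n_T = 1 + 0.5X.
Mole fractions y_i = n_i/n_T; Kp = p_A1^3 / (p_B2^2) with p_i = y_i·P.
Setting this equal to 7.06 kPa and taking the physical root (0 < X < 1) gives X = 0.200.
Then n_A1 = 0.3, n_T = 1.1, so y_A1 = 0.272.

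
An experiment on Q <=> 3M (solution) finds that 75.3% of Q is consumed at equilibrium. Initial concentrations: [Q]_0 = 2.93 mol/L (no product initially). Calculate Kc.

Let X = conversion of Q.
Concentrations: [Q] = 2.93 − 2.93X; [M] = 8.79X.
At X = 0.753: [Q] = 0.724, [M] = 6.62.
Kc = [M]^3 / ([Q]) = 401 (mol/L)^2.

Kc = 401 (mol/L)^2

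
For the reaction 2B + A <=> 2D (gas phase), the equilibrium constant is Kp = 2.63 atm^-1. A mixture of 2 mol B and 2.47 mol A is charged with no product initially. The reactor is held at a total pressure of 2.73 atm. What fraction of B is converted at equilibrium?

Basis: 2 mol B initially; let X = conversion of B. Extent ξ = X.
Species balance: n_B = 2 − 2X; n_A = 2.47 − X; n_D = 2X.
n_T = Σnᵢ = 4.47 − X.
y_i = n_i/n_T, p_i = y_i·P. Kp = p_D^2 / (p_B^2 p_A).
Equating to 2.63 atm^-1 and solving on 0 < X < 1: X = 0.649.

X = 0.649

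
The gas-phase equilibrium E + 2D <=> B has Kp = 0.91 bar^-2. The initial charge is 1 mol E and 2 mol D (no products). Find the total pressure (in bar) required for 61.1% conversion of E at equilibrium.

Let X = conversion of E (basis 1 mol E); extent of reaction ξ = X.
Mole table: n_E = 1 − X; n_D = 2 − 2X; n_B = X.
Summing: n_T = 3 − 2X.
Kp = p_B / (p_E p_D^2) with p_i = (n_i/n_T)·P.
At X = 0.611: the mole-fraction product g(X) = Π y_i^ν_i = 8.203. Since Kp = g(X)·P^{-2}, P = (g/Kp)^(1/2) = (8.203/0.91)^(1/2) = 3 bar.

P = 3 bar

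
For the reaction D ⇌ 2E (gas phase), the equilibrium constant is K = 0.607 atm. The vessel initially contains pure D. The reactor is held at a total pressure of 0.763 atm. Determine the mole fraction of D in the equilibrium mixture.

Let X = conversion of D (basis 1 mol D); extent of reaction ξ = X.
At extent ξ: n_D = 1 − X; n_E = 2X.
Summing: n_T = 1 + X.
y_i = n_i/n_T, p_i = y_i·P. K = p_E^2 / (p_D).
Equating to 0.607 atm and solving on 0 < X < 1: X = 0.407.
Then n_D = 0.593, n_T = 1.41, so y_D = 0.421.

y_D = 0.421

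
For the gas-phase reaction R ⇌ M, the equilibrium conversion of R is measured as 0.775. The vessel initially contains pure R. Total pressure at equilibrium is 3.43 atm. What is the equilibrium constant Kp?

Take 1 mol R as basis and let X be its fractional conversion, so ξ = X.
Mole table: n_R = 1 − X; n_M = X.
Total moles n_T = 1 (Δν = 0, constant).
At X = 0.775: n_R = 0.225, n_M = 0.775, n_T = 1.
p_i = (n_i/n_T)·P. Kp = p_M / (p_R) = 3.44.

Kp = 3.44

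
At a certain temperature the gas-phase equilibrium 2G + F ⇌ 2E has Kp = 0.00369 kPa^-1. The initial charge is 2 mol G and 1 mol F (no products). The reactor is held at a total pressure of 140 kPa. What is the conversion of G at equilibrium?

Basis: 2 mol G initially; let X = conversion of G. Extent ξ = X.
Mole table: n_G = 2 − 2X; n_F = 1 − X; n_E = 2X.
n_T = Σnᵢ = 3 − X.
With p_i = (n_i/n_T)P, Kp = p_E^2 / (p_G^2 p_F).
Equating to 0.00369 kPa^-1 and solving on 0 < X < 1: X = 0.271.

X = 0.271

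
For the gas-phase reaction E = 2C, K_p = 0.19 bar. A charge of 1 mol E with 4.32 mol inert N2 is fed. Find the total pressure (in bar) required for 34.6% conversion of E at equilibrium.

P = 1.47 bar

Let X = conversion of E (basis 1 mol E); extent of reaction ξ = X.
At extent ξ: n_E = 1 − X; n_C = 2X; n_I = 4.32 (inert).
Summing: n_T = 5.32 + X.
K_p = p_C^2 / (p_E) with p_i = (n_i/n_T)·P.
At X = 0.346: the mole-fraction product g(X) = Π y_i^ν_i = 0.1292. Since K_p = g(X)·P^{1}, P = (K_p/g)^(1/1) = (0.19/0.1292)^(1/1) = 1.47 bar.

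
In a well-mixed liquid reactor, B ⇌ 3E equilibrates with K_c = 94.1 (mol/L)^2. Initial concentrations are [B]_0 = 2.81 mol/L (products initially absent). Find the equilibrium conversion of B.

X = 0.573

Let X = conversion of B; extent ξ = 2.81·X mol/L.
Concentrations: [B] = 2.81 − 2.81X; [E] = 8.43X.
K_c = [E]^3 / ([B]).
Equating to 94.1 (mol/L)^2: the physical root is X = 0.573.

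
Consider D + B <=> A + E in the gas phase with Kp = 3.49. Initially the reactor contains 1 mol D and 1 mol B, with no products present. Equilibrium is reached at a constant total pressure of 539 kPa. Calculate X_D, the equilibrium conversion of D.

X = 0.651

Basis: 1 mol D initially; let X = conversion of D. Extent ξ = X.
Mole table: n_D = 1 − X; n_B = 1 − X; n_A = X; n_E = X.
Total moles n_T = 2 (Δν = 0, constant).
Mole fractions y_i = n_i/n_T; Kp = p_A p_E / (p_D p_B) with p_i = y_i·P.
Setting this equal to 3.49 and taking the physical root (0 < X < 1) gives X = 0.651.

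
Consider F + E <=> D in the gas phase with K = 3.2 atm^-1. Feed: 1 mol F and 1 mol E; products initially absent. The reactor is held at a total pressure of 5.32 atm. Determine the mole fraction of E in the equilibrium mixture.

y_E = 0.191

Take 1 mol F as basis and let X be its fractional conversion, so ξ = X.
Species balance: n_F = 1 − X; n_E = 1 − X; n_D = X.
n_T = Σnᵢ = 2 − X.
Mole fractions y_i = n_i/n_T; K = p_D / (p_F p_E) with p_i = y_i·P.
Setting this equal to 3.2 atm^-1 and taking the physical root (0 < X < 1) gives X = 0.764.
Then n_E = 0.236, n_T = 1.24, so y_E = 0.191.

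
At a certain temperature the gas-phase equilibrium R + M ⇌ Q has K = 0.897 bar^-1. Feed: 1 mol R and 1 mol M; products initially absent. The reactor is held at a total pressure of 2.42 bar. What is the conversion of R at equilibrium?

Let X = conversion of R (basis 1 mol R); extent of reaction ξ = X.
Moles: n_R = 1 − X; n_M = 1 − X; n_Q = X.
Summing: n_T = 2 − X.
Mole fractions y_i = n_i/n_T; K = p_Q / (p_R p_M) with p_i = y_i·P.
This yields a degree-2 equation in X; solving on (0,1), X = 0.438.

X = 0.438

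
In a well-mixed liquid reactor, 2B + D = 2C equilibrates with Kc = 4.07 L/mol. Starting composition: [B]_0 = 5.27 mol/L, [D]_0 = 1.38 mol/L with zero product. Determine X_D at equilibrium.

Let X = conversion of D; extent ξ = 1.38·X mol/L.
Concentrations: [B] = 5.27 − 2.76X; [D] = 1.38 − 1.38X; [C] = 2.76X.
Kc = [C]^2 / ([B]^2 [D]).
This equals 4.07 at X = 0.873 (the root in 0 < X < 1).

X = 0.873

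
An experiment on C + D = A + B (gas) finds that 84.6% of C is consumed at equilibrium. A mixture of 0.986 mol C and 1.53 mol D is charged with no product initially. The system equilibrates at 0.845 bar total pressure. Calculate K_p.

Take 0.986 mol C as basis and let X be its fractional conversion, so ξ = 0.986X.
Species balance: n_C = 0.986 − 0.986X; n_D = 1.53 − 0.986X; n_A = 0.986X; n_B = 0.986X.
n_T stays at 2.52 (no change in mole number).
At X = 0.846: n_C = 0.152, n_D = 0.696, n_A = 0.834, n_B = 0.834, n_T = 2.52.
p_i = (n_i/n_T)·P. K_p = p_A p_B / (p_C p_D) = 6.59.

K_p = 6.59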